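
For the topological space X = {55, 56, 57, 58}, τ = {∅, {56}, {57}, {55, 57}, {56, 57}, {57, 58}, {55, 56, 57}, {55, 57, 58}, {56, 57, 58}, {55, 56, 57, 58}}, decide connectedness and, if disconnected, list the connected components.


(X, τ) is disconnected; components = [{56}, {55, 57, 58}].

Find clopen sets (U ∈ τ with X ∖ U ∈ τ):
  U = ∅, X ∖ U = {55, 56, 57, 58} — both open, so U is clopen.
  U = {56}, X ∖ U = {55, 57, 58} — both open, so U is clopen.
  U = {55, 57, 58}, X ∖ U = {56} — both open, so U is clopen.
  U = {55, 56, 57, 58}, X ∖ U = ∅ — both open, so U is clopen.
Nontrivial clopen(s) exist: e.g. {55, 57, 58}. So (X, τ) is disconnected.
Compute connected components by grouping points that agree on all clopens:
  component: {56}
  component: {55, 57, 58}


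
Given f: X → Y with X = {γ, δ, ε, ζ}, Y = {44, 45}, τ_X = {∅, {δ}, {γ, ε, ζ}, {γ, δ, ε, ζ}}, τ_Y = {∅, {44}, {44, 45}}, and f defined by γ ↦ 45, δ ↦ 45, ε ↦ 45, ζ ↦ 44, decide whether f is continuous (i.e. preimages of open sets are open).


f is NOT continuous.

Compute f^{-1}(U) for each U ∈ τ_Y:
  U = ∅: f^{-1}(U) = ∅ ∈ τ_X ✓.
  U = {44}: f^{-1}(U) = {ζ} ∉ τ_X ✗.
  U = {44, 45}: f^{-1}(U) = {γ, δ, ε, ζ} ∈ τ_X ✓.
Found U = {44} with f^{-1}(U) = {ζ} not in τ_X. Therefore f is NOT continuous.


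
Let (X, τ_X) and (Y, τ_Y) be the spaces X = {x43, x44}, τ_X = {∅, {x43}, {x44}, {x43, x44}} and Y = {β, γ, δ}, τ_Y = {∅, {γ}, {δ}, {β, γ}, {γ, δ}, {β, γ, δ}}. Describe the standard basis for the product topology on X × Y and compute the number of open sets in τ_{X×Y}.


Basis B = {∅ × ∅, {x43} × {γ}, {x43} × {δ}, {x44} × {γ}, {x44} × {δ}, {x43} × {β, γ}, {x43} × {γ, δ}, {x43, x44} × {γ}, {x43, x44} × {δ}, {x44} × {β, γ}, {x44} × {γ, δ}, {x43} × {β, γ, δ}, {x44} × {β, γ, δ}, {x43, x44} × {β, γ}, {x43, x44} × {γ, δ}, {x43, x44} × {β, γ, δ}}; |τ_{X×Y}| = 36.

Enumerate products U × V with U ∈ τ_X, V ∈ τ_Y (deduplicated):
  ∅ × ∅ = {} (∅)
  {x43} × {γ} = {(x43,γ)}
  {x43} × {δ} = {(x43,δ)}
  {x44} × {γ} = {(x44,γ)}
  {x44} × {δ} = {(x44,δ)}
  {x43} × {β, γ} = {(x43,β), (x43,γ)}
  {x43} × {γ, δ} = {(x43,γ), (x43,δ)}
  {x43, x44} × {γ} = {(x43,γ), (x44,γ)}
  {x43, x44} × {δ} = {(x43,δ), (x44,δ)}
  {x44} × {β, γ} = {(x44,β), (x44,γ)}
  {x44} × {γ, δ} = {(x44,γ), (x44,δ)}
  {x43} × {β, γ, δ} = {(x43,β), (x43,γ), (x43,δ)}
  {x44} × {β, γ, δ} = {(x44,β), (x44,γ), (x44,δ)}
  {x43, x44} × {β, γ} = {(x43,β), (x43,γ), (x44,β), (x44,γ)}
  {x43, x44} × {γ, δ} = {(x43,γ), (x43,δ), (x44,γ), (x44,δ)}
  {x43, x44} × {β, γ, δ} = {(x43,β), (x43,γ), (x43,δ), (x44,β), (x44,γ), (x44,δ)}
These 16 distinct sets form the basis B.
Close under arbitrary unions to get τ_{X×Y}; counting gives |τ_{X×Y}| = 36.


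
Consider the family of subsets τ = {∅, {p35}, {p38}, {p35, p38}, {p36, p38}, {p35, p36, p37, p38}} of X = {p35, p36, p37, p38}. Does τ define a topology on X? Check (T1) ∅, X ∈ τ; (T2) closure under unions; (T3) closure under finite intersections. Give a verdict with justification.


τ is NOT a topology on X.

Axiom (T1): ∅ ∈ τ? Yes; X ∈ τ? Yes.
Axiom (T2/T3): check pairwise unions and intersections of members of τ.
Counterexample for (T2): {p35} ∪ {p36, p38} = {p35, p36, p38} ∉ τ. Therefore τ is NOT a topology.


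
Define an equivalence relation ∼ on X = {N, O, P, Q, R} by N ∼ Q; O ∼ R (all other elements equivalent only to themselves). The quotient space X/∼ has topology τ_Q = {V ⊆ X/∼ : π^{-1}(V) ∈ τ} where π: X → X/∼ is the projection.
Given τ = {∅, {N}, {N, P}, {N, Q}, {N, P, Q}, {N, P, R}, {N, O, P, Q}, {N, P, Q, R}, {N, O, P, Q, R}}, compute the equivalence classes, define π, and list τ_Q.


X/∼ = {[N=Q], [O=R], [P]}; |τ_Q| = 4.

Equivalence classes: [N=Q], [O=R], [P].
Quotient map π: X → X/∼ sends N ↦ [N=Q], O ↦ [O=R], P ↦ [P], Q ↦ [N=Q], R ↦ [O=R].
For each subset V ⊆ X/∼, compute π^{-1}(V) ⊆ X and check whether π^{-1}(V) ∈ τ. V is open in τ_Q iff π^{-1}(V) ∈ τ.
  V = {}: π^{-1}(V) = ∅ ∈ τ ✓.
  V = {[N=Q]}: π^{-1}(V) = {N, Q} ∈ τ ✓.
  V = {[O=R]}: π^{-1}(V) = {O, R} ∉ τ ✗.
  V = {[N=Q], [O=R]}: π^{-1}(V) = {N, O, Q, R} ∉ τ ✗.
  V = {[P]}: π^{-1}(V) = {P} ∉ τ ✗.
  V = {[N=Q], [P]}: π^{-1}(V) = {N, P, Q} ∈ τ ✓.
  V = {[O=R], [P]}: π^{-1}(V) = {O, P, R} ∉ τ ✗.
  V = {[N=Q], [O=R], [P]}: π^{-1}(V) = {N, O, P, Q, R} ∈ τ ✓.
Open sets in the quotient: τ_Q = {{}, {[N=Q]}, {[N=Q], [P]}, {[N=Q], [O=R], [P]}} (4 elements).


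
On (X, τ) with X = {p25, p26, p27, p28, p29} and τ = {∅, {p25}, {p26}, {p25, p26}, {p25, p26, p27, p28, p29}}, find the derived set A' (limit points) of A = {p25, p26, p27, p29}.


A' = {p27, p28, p29}

For each x ∈ X, list the open sets U ∈ τ with x ∈ U, then check whether U ∩ (A ∖ {x}) ≠ ∅ for every such U.
  x = p25: open {p25} ∋ x has {p25} ∩ (A ∖ {p25}) = ∅, so x is NOT a limit point.
  x = p26: open {p26} ∋ x has {p26} ∩ (A ∖ {p26}) = ∅, so x is NOT a limit point.
  x = p27: opens ∋ x are {p25, p26, p27, p28, p29}; each meets A ∖ {p27}, so x IS a limit point.
  x = p28: opens ∋ x are {p25, p26, p27, p28, p29}; each meets A ∖ {p28}, so x IS a limit point.
  x = p29: opens ∋ x are {p25, p26, p27, p28, p29}; each meets A ∖ {p29}, so x IS a limit point.
Collecting: A' = {p27, p28, p29}.


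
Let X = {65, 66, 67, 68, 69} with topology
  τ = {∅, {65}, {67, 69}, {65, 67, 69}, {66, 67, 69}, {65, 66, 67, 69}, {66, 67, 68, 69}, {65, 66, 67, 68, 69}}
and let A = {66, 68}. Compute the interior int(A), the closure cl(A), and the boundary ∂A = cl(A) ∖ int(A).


int(A) = ∅, cl(A) = {66, 68}, ∂A = {66, 68}.

Closed sets in (X, τ) are complements of opens:
  closed(X, τ) = {∅, {65}, {68}, {65, 68}, {66, 68}, {65, 66, 68}, {66, 67, 68, 69}, {65, 66, 67, 68, 69}}.
int(A) = ⋃ {U ∈ τ : U ⊆ A}. Opens contained in A: ∅.
Taking the union of these: int(A) = ∅.
cl(A) = ⋂ {C closed : A ⊆ C}. Closed sets containing A: {66, 68}, {65, 66, 68}, {66, 67, 68, 69}, {65, 66, 67, 68, 69}.
Intersecting these: cl(A) = {66, 68}.
∂A = cl(A) ∖ int(A) = {66, 68} ∖ ∅ = {66, 68}.


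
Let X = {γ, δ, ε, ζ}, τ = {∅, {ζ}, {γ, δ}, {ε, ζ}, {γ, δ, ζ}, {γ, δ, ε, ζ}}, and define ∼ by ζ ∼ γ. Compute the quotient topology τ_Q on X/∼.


X/∼ = {[γ=ζ], [δ], [ε]}; |τ_Q| = 3.

Equivalence classes: [γ=ζ], [δ], [ε].
Quotient map π: X → X/∼ sends γ ↦ [γ=ζ], δ ↦ [δ], ε ↦ [ε], ζ ↦ [γ=ζ].
For each subset V ⊆ X/∼, compute π^{-1}(V) ⊆ X and check whether π^{-1}(V) ∈ τ. V is open in τ_Q iff π^{-1}(V) ∈ τ.
  V = {}: π^{-1}(V) = ∅ ∈ τ ✓.
  V = {[γ=ζ]}: π^{-1}(V) = {γ, ζ} ∉ τ ✗.
  V = {[δ]}: π^{-1}(V) = {δ} ∉ τ ✗.
  V = {[γ=ζ], [δ]}: π^{-1}(V) = {γ, δ, ζ} ∈ τ ✓.
  V = {[ε]}: π^{-1}(V) = {ε} ∉ τ ✗.
  V = {[γ=ζ], [ε]}: π^{-1}(V) = {γ, ε, ζ} ∉ τ ✗.
  V = {[δ], [ε]}: π^{-1}(V) = {δ, ε} ∉ τ ✗.
  V = {[γ=ζ], [δ], [ε]}: π^{-1}(V) = {γ, δ, ε, ζ} ∈ τ ✓.
Open sets in the quotient: τ_Q = {{}, {[γ=ζ], [δ]}, {[γ=ζ], [δ], [ε]}} (3 elements).


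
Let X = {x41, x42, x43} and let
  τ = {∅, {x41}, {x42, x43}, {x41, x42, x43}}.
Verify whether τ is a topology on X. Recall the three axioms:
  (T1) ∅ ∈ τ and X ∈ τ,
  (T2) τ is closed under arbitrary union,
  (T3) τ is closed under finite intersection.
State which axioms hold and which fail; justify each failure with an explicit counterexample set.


τ IS a topology on X.

Axiom (T1): ∅ ∈ τ? Yes; X ∈ τ? Yes.
Axiom (T2/T3): check pairwise unions and intersections of members of τ.
All pairwise intersections and unions checked — each lies in τ. Therefore τ satisfies (T1), (T2), (T3): it IS a topology on X.


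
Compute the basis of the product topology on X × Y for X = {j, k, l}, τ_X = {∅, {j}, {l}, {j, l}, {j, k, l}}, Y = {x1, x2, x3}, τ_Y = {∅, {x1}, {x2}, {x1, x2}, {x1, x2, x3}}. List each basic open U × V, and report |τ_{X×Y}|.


Basis B = {∅ × ∅, {j} × {x1}, {j} × {x2}, {l} × {x1}, {l} × {x2}, {j} × {x1, x2}, {j, l} × {x1}, {j, l} × {x2}, {l} × {x1, x2}, {j} × {x1, x2, x3}, {j, k, l} × {x1}, {j, k, l} × {x2}, {l} × {x1, x2, x3}, {j, l} × {x1, x2}, {j, l} × {x1, x2, x3}, {j, k, l} × {x1, x2}, {j, k, l} × {x1, x2, x3}}; |τ_{X×Y}| = 48.

Enumerate products U × V with U ∈ τ_X, V ∈ τ_Y (deduplicated):
  ∅ × ∅ = {} (∅)
  {j} × {x1} = {(j,x1)}
  {j} × {x2} = {(j,x2)}
  {l} × {x1} = {(l,x1)}
  {l} × {x2} = {(l,x2)}
  {j} × {x1, x2} = {(j,x1), (j,x2)}
  {j, l} × {x1} = {(j,x1), (l,x1)}
  {j, l} × {x2} = {(j,x2), (l,x2)}
  {l} × {x1, x2} = {(l,x1), (l,x2)}
  {j} × {x1, x2, x3} = {(j,x1), (j,x2), (j,x3)}
  {j, k, l} × {x1} = {(j,x1), (k,x1), (l,x1)}
  {j, k, l} × {x2} = {(j,x2), (k,x2), (l,x2)}
  {l} × {x1, x2, x3} = {(l,x1), (l,x2), (l,x3)}
  {j, l} × {x1, x2} = {(j,x1), (j,x2), (l,x1), (l,x2)}
  {j, l} × {x1, x2, x3} = {(j,x1), (j,x2), (j,x3), (l,x1), (l,x2), (l,x3)}
  {j, k, l} × {x1, x2} = {(j,x1), (j,x2), (k,x1), (k,x2), (l,x1), (l,x2)}
  {j, k, l} × {x1, x2, x3} = {(j,x1), (j,x2), (j,x3), (k,x1), (k,x2), (k,x3), (l,x1), (l,x2), (l,x3)}
These 17 distinct sets form the basis B.
Close under arbitrary unions to get τ_{X×Y}; counting gives |τ_{X×Y}| = 48.


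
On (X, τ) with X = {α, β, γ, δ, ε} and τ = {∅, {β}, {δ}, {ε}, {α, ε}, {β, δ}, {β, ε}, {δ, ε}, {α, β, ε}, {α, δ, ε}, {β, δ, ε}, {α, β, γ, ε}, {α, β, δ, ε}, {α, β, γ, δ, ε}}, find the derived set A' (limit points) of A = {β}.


A' = {γ}

For each x ∈ X, list the open sets U ∈ τ with x ∈ U, then check whether U ∩ (A ∖ {x}) ≠ ∅ for every such U.
  x = α: open {α, ε} ∋ x has {α, ε} ∩ (A ∖ {α}) = ∅, so x is NOT a limit point.
  x = β: open {β} ∋ x has {β} ∩ (A ∖ {β}) = ∅, so x is NOT a limit point.
  x = γ: opens ∋ x are {α, β, γ, ε}, {α, β, γ, δ, ε}; each meets A ∖ {γ}, so x IS a limit point.
  x = δ: open {δ} ∋ x has {δ} ∩ (A ∖ {δ}) = ∅, so x is NOT a limit point.
  x = ε: open {ε} ∋ x has {ε} ∩ (A ∖ {ε}) = ∅, so x is NOT a limit point.
Collecting: A' = {γ}.


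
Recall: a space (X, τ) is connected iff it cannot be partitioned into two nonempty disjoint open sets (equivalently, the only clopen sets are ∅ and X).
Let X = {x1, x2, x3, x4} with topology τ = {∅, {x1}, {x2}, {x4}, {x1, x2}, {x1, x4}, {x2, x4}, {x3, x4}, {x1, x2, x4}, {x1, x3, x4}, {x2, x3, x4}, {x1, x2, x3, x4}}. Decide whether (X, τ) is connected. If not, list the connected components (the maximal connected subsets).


(X, τ) is disconnected; components = [{x1}, {x2}, {x3, x4}].

Find clopen sets (U ∈ τ with X ∖ U ∈ τ):
  U = ∅, X ∖ U = {x1, x2, x3, x4} — both open, so U is clopen.
  U = {x1}, X ∖ U = {x2, x3, x4} — both open, so U is clopen.
  U = {x2}, X ∖ U = {x1, x3, x4} — both open, so U is clopen.
  U = {x1, x2}, X ∖ U = {x3, x4} — both open, so U is clopen.
  U = {x3, x4}, X ∖ U = {x1, x2} — both open, so U is clopen.
  U = {x1, x3, x4}, X ∖ U = {x2} — both open, so U is clopen.
  U = {x2, x3, x4}, X ∖ U = {x1} — both open, so U is clopen.
  U = {x1, x2, x3, x4}, X ∖ U = ∅ — both open, so U is clopen.
Nontrivial clopen(s) exist: e.g. {x2}. So (X, τ) is disconnected.
Compute connected components by grouping points that agree on all clopens:
  component: {x1}
  component: {x2}
  component: {x3, x4}


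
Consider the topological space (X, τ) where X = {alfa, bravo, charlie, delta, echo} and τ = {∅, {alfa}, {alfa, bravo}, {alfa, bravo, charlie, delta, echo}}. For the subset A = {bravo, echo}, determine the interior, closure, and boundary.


int(A) = ∅, cl(A) = {bravo, charlie, delta, echo}, ∂A = {bravo, charlie, delta, echo}.

Closed sets in (X, τ) are complements of opens:
  closed(X, τ) = {∅, {charlie, delta, echo}, {bravo, charlie, delta, echo}, {alfa, bravo, charlie, delta, echo}}.
int(A) = ⋃ {U ∈ τ : U ⊆ A}. Opens contained in A: ∅.
Taking the union of these: int(A) = ∅.
cl(A) = ⋂ {C closed : A ⊆ C}. Closed sets containing A: {bravo, charlie, delta, echo}, {alfa, bravo, charlie, delta, echo}.
Intersecting these: cl(A) = {bravo, charlie, delta, echo}.
∂A = cl(A) ∖ int(A) = {bravo, charlie, delta, echo} ∖ ∅ = {bravo, charlie, delta, echo}.


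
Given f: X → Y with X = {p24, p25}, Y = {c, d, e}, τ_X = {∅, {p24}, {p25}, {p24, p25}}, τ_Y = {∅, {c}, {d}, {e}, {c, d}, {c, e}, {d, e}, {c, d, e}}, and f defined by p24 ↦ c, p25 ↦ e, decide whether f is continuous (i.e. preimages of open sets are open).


f IS continuous.

Compute f^{-1}(U) for each U ∈ τ_Y:
  U = ∅: f^{-1}(U) = ∅ ∈ τ_X ✓.
  U = {c}: f^{-1}(U) = {p24} ∈ τ_X ✓.
  U = {d}: f^{-1}(U) = ∅ ∈ τ_X ✓.
  U = {e}: f^{-1}(U) = {p25} ∈ τ_X ✓.
  U = {c, d}: f^{-1}(U) = {p24} ∈ τ_X ✓.
  U = {c, e}: f^{-1}(U) = {p24, p25} ∈ τ_X ✓.
  U = {d, e}: f^{-1}(U) = {p25} ∈ τ_X ✓.
  U = {c, d, e}: f^{-1}(U) = {p24, p25} ∈ τ_X ✓.
Every preimage lies in τ_X, so f IS continuous.


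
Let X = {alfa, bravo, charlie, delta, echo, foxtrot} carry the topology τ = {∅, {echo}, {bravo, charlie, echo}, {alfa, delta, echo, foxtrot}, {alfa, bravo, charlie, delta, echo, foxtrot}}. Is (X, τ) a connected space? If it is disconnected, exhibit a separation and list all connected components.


(X, τ) is connected.

Find clopen sets (U ∈ τ with X ∖ U ∈ τ):
  U = ∅, X ∖ U = {alfa, bravo, charlie, delta, echo, foxtrot} — both open, so U is clopen.
  U = {alfa, bravo, charlie, delta, echo, foxtrot}, X ∖ U = ∅ — both open, so U is clopen.
Only trivial clopens (∅ and X) exist, so (X, τ) is connected.
Compute connected components by grouping points that agree on all clopens:
  component: {alfa, bravo, charlie, delta, echo, foxtrot}


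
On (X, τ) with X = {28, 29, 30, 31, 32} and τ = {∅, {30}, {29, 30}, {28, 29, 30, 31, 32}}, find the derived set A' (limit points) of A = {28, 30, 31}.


A' = {28, 29, 31, 32}

For each x ∈ X, list the open sets U ∈ τ with x ∈ U, then check whether U ∩ (A ∖ {x}) ≠ ∅ for every such U.
  x = 28: opens ∋ x are {28, 29, 30, 31, 32}; each meets A ∖ {28}, so x IS a limit point.
  x = 29: opens ∋ x are {29, 30}, {28, 29, 30, 31, 32}; each meets A ∖ {29}, so x IS a limit point.
  x = 30: open {30} ∋ x has {30} ∩ (A ∖ {30}) = ∅, so x is NOT a limit point.
  x = 31: opens ∋ x are {28, 29, 30, 31, 32}; each meets A ∖ {31}, so x IS a limit point.
  x = 32: opens ∋ x are {28, 29, 30, 31, 32}; each meets A ∖ {32}, so x IS a limit point.
Collecting: A' = {28, 29, 31, 32}.


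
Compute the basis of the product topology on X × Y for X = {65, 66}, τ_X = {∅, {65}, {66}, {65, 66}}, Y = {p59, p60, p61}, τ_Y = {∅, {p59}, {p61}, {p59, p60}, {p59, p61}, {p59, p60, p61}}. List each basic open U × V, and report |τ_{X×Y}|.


Basis B = {∅ × ∅, {65} × {p59}, {65} × {p61}, {66} × {p59}, {66} × {p61}, {65} × {p59, p60}, {65} × {p59, p61}, {65, 66} × {p59}, {65, 66} × {p61}, {66} × {p59, p60}, {66} × {p59, p61}, {65} × {p59, p60, p61}, {66} × {p59, p60, p61}, {65, 66} × {p59, p60}, {65, 66} × {p59, p61}, {65, 66} × {p59, p60, p61}}; |τ_{X×Y}| = 36.

Enumerate products U × V with U ∈ τ_X, V ∈ τ_Y (deduplicated):
  ∅ × ∅ = {} (∅)
  {65} × {p59} = {(65,p59)}
  {65} × {p61} = {(65,p61)}
  {66} × {p59} = {(66,p59)}
  {66} × {p61} = {(66,p61)}
  {65} × {p59, p60} = {(65,p59), (65,p60)}
  {65} × {p59, p61} = {(65,p59), (65,p61)}
  {65, 66} × {p59} = {(65,p59), (66,p59)}
  {65, 66} × {p61} = {(65,p61), (66,p61)}
  {66} × {p59, p60} = {(66,p59), (66,p60)}
  {66} × {p59, p61} = {(66,p59), (66,p61)}
  {65} × {p59, p60, p61} = {(65,p59), (65,p60), (65,p61)}
  {66} × {p59, p60, p61} = {(66,p59), (66,p60), (66,p61)}
  {65, 66} × {p59, p60} = {(65,p59), (65,p60), (66,p59), (66,p60)}
  {65, 66} × {p59, p61} = {(65,p59), (65,p61), (66,p59), (66,p61)}
  {65, 66} × {p59, p60, p61} = {(65,p59), (65,p60), (65,p61), (66,p59), (66,p60), (66,p61)}
These 16 distinct sets form the basis B.
Close under arbitrary unions to get τ_{X×Y}; counting gives |τ_{X×Y}| = 36.


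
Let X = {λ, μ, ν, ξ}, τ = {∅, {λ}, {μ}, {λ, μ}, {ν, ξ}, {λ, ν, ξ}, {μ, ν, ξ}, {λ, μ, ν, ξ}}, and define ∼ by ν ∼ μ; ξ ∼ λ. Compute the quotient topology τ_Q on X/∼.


X/∼ = {[λ=ξ], [μ=ν]}; |τ_Q| = 2.

Equivalence classes: [λ=ξ], [μ=ν].
Quotient map π: X → X/∼ sends λ ↦ [λ=ξ], μ ↦ [μ=ν], ν ↦ [μ=ν], ξ ↦ [λ=ξ].
For each subset V ⊆ X/∼, compute π^{-1}(V) ⊆ X and check whether π^{-1}(V) ∈ τ. V is open in τ_Q iff π^{-1}(V) ∈ τ.
  V = {}: π^{-1}(V) = ∅ ∈ τ ✓.
  V = {[λ=ξ]}: π^{-1}(V) = {λ, ξ} ∉ τ ✗.
  V = {[μ=ν]}: π^{-1}(V) = {μ, ν} ∉ τ ✗.
  V = {[λ=ξ], [μ=ν]}: π^{-1}(V) = {λ, μ, ν, ξ} ∈ τ ✓.
Open sets in the quotient: τ_Q = {{}, {[λ=ξ], [μ=ν]}} (2 elements).


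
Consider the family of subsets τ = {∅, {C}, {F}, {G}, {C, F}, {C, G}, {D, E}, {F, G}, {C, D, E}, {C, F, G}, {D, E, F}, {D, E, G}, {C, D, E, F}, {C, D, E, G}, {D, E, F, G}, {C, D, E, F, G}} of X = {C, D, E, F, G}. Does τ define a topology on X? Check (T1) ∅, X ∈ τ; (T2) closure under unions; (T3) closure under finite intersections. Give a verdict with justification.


τ IS a topology on X.

Axiom (T1): ∅ ∈ τ? Yes; X ∈ τ? Yes.
Axiom (T2/T3): check pairwise unions and intersections of members of τ.
All pairwise intersections and unions checked — each lies in τ. Therefore τ satisfies (T1), (T2), (T3): it IS a topology on X.


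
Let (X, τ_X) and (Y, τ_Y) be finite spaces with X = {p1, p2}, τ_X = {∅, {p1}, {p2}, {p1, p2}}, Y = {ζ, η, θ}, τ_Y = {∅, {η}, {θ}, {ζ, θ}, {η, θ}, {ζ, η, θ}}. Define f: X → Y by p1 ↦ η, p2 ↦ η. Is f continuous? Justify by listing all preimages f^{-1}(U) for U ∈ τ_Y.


f IS continuous.

Compute f^{-1}(U) for each U ∈ τ_Y:
  U = ∅: f^{-1}(U) = ∅ ∈ τ_X ✓.
  U = {η}: f^{-1}(U) = {p1, p2} ∈ τ_X ✓.
  U = {θ}: f^{-1}(U) = ∅ ∈ τ_X ✓.
  U = {ζ, θ}: f^{-1}(U) = ∅ ∈ τ_X ✓.
  U = {η, θ}: f^{-1}(U) = {p1, p2} ∈ τ_X ✓.
  U = {ζ, η, θ}: f^{-1}(U) = {p1, p2} ∈ τ_X ✓.
Every preimage lies in τ_X, so f IS continuous.


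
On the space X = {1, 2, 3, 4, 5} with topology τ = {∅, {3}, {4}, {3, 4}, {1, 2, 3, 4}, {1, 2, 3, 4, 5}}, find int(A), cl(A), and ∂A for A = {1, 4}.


int(A) = {4}, cl(A) = {1, 2, 4, 5}, ∂A = {1, 2, 5}.

Closed sets in (X, τ) are complements of opens:
  closed(X, τ) = {∅, {5}, {1, 2, 5}, {1, 2, 3, 5}, {1, 2, 4, 5}, {1, 2, 3, 4, 5}}.
int(A) = ⋃ {U ∈ τ : U ⊆ A}. Opens contained in A: ∅, {4}.
Taking the union of these: int(A) = {4}.
cl(A) = ⋂ {C closed : A ⊆ C}. Closed sets containing A: {1, 2, 4, 5}, {1, 2, 3, 4, 5}.
Intersecting these: cl(A) = {1, 2, 4, 5}.
∂A = cl(A) ∖ int(A) = {1, 2, 4, 5} ∖ {4} = {1, 2, 5}.


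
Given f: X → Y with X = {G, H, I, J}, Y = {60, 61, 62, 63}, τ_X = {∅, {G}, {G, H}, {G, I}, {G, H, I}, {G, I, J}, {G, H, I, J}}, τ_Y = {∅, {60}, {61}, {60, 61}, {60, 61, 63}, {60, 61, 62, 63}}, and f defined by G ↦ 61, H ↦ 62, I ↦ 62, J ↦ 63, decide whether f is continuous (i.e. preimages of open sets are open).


f is NOT continuous.

Compute f^{-1}(U) for each U ∈ τ_Y:
  U = ∅: f^{-1}(U) = ∅ ∈ τ_X ✓.
  U = {60}: f^{-1}(U) = ∅ ∈ τ_X ✓.
  U = {61}: f^{-1}(U) = {G} ∈ τ_X ✓.
  U = {60, 61}: f^{-1}(U) = {G} ∈ τ_X ✓.
  U = {60, 61, 63}: f^{-1}(U) = {G, J} ∉ τ_X ✗.
  U = {60, 61, 62, 63}: f^{-1}(U) = {G, H, I, J} ∈ τ_X ✓.
Found U = {60, 61, 63} with f^{-1}(U) = {G, J} not in τ_X. Therefore f is NOT continuous.


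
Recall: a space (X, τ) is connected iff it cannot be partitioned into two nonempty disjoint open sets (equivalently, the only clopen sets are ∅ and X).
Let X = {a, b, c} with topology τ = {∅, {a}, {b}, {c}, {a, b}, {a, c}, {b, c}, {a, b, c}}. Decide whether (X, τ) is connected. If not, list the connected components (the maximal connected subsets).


(X, τ) is disconnected; components = [{a}, {b}, {c}].

Find clopen sets (U ∈ τ with X ∖ U ∈ τ):
  U = ∅, X ∖ U = {a, b, c} — both open, so U is clopen.
  U = {a}, X ∖ U = {b, c} — both open, so U is clopen.
  U = {b}, X ∖ U = {a, c} — both open, so U is clopen.
  U = {c}, X ∖ U = {a, b} — both open, so U is clopen.
  U = {a, b}, X ∖ U = {c} — both open, so U is clopen.
  U = {a, c}, X ∖ U = {b} — both open, so U is clopen.
  U = {b, c}, X ∖ U = {a} — both open, so U is clopen.
  U = {a, b, c}, X ∖ U = ∅ — both open, so U is clopen.
Nontrivial clopen(s) exist: e.g. {c}. So (X, τ) is disconnected.
Compute connected components by grouping points that agree on all clopens:
  component: {a}
  component: {b}
  component: {c}


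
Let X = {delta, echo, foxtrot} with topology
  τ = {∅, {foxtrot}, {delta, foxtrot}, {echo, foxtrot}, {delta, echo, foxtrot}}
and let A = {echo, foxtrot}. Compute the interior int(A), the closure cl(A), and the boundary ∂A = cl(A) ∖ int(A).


int(A) = {echo, foxtrot}, cl(A) = {delta, echo, foxtrot}, ∂A = {delta}.

Closed sets in (X, τ) are complements of opens:
  closed(X, τ) = {∅, {delta}, {echo}, {delta, echo}, {delta, echo, foxtrot}}.
int(A) = ⋃ {U ∈ τ : U ⊆ A}. Opens contained in A: ∅, {foxtrot}, {echo, foxtrot}.
Taking the union of these: int(A) = {echo, foxtrot}.
cl(A) = ⋂ {C closed : A ⊆ C}. Closed sets containing A: {delta, echo, foxtrot}.
Intersecting these: cl(A) = {delta, echo, foxtrot}.
∂A = cl(A) ∖ int(A) = {delta, echo, foxtrot} ∖ {echo, foxtrot} = {delta}.


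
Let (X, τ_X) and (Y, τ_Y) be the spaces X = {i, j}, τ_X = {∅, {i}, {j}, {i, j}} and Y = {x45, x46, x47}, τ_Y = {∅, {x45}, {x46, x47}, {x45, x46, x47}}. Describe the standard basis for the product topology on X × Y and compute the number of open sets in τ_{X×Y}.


Basis B = {∅ × ∅, {i} × {x45}, {j} × {x45}, {i, j} × {x45}, {i} × {x46, x47}, {j} × {x46, x47}, {i} × {x45, x46, x47}, {j} × {x45, x46, x47}, {i, j} × {x46, x47}, {i, j} × {x45, x46, x47}}; |τ_{X×Y}| = 16.

Enumerate products U × V with U ∈ τ_X, V ∈ τ_Y (deduplicated):
  ∅ × ∅ = {} (∅)
  {i} × {x45} = {(i,x45)}
  {j} × {x45} = {(j,x45)}
  {i, j} × {x45} = {(i,x45), (j,x45)}
  {i} × {x46, x47} = {(i,x46), (i,x47)}
  {j} × {x46, x47} = {(j,x46), (j,x47)}
  {i} × {x45, x46, x47} = {(i,x45), (i,x46), (i,x47)}
  {j} × {x45, x46, x47} = {(j,x45), (j,x46), (j,x47)}
  {i, j} × {x46, x47} = {(i,x46), (i,x47), (j,x46), (j,x47)}
  {i, j} × {x45, x46, x47} = {(i,x45), (i,x46), (i,x47), (j,x45), (j,x46), (j,x47)}
These 10 distinct sets form the basis B.
Close under arbitrary unions to get τ_{X×Y}; counting gives |τ_{X×Y}| = 16.


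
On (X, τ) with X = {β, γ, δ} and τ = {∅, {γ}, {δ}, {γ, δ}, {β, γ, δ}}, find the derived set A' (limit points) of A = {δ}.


A' = {β}

For each x ∈ X, list the open sets U ∈ τ with x ∈ U, then check whether U ∩ (A ∖ {x}) ≠ ∅ for every such U.
  x = β: opens ∋ x are {β, γ, δ}; each meets A ∖ {β}, so x IS a limit point.
  x = γ: open {γ} ∋ x has {γ} ∩ (A ∖ {γ}) = ∅, so x is NOT a limit point.
  x = δ: open {δ} ∋ x has {δ} ∩ (A ∖ {δ}) = ∅, so x is NOT a limit point.
Collecting: A' = {β}.


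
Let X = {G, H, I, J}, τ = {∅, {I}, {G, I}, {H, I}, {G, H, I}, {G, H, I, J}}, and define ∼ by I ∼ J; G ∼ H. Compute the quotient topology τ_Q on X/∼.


X/∼ = {[G=H], [I=J]}; |τ_Q| = 2.

Equivalence classes: [G=H], [I=J].
Quotient map π: X → X/∼ sends G ↦ [G=H], H ↦ [G=H], I ↦ [I=J], J ↦ [I=J].
For each subset V ⊆ X/∼, compute π^{-1}(V) ⊆ X and check whether π^{-1}(V) ∈ τ. V is open in τ_Q iff π^{-1}(V) ∈ τ.
  V = {}: π^{-1}(V) = ∅ ∈ τ ✓.
  V = {[G=H]}: π^{-1}(V) = {G, H} ∉ τ ✗.
  V = {[I=J]}: π^{-1}(V) = {I, J} ∉ τ ✗.
  V = {[G=H], [I=J]}: π^{-1}(V) = {G, H, I, J} ∈ τ ✓.
Open sets in the quotient: τ_Q = {{}, {[G=H], [I=J]}} (2 elements).


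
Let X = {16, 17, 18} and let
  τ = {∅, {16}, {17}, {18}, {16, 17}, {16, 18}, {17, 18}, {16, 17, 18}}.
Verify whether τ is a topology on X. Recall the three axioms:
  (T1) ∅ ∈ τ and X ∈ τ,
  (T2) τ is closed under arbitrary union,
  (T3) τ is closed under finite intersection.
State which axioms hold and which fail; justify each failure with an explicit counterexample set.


τ IS a topology on X.

Axiom (T1): ∅ ∈ τ? Yes; X ∈ τ? Yes.
Axiom (T2/T3): check pairwise unions and intersections of members of τ.
All pairwise intersections and unions checked — each lies in τ. Therefore τ satisfies (T1), (T2), (T3): it IS a topology on X.


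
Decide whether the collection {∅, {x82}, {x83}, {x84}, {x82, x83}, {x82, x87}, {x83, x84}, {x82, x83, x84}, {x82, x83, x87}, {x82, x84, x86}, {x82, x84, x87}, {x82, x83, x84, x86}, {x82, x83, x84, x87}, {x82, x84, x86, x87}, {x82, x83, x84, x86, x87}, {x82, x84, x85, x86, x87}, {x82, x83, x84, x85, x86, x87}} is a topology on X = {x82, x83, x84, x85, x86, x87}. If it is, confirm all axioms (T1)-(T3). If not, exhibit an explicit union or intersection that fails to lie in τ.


τ is NOT a topology on X.

Axiom (T1): ∅ ∈ τ? Yes; X ∈ τ? Yes.
Axiom (T2/T3): check pairwise unions and intersections of members of τ.
Counterexample for (T2): {x82} ∪ {x84} = {x82, x84} ∉ τ. Therefore τ is NOT a topology.


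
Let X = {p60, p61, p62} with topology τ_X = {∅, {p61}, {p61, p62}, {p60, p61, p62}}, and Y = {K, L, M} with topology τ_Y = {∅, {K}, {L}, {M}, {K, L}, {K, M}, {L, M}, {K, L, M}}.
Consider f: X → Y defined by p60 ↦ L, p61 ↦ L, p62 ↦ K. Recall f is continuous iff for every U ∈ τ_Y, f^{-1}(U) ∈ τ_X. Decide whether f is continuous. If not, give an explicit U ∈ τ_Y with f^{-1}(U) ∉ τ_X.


f is NOT continuous.

Compute f^{-1}(U) for each U ∈ τ_Y:
  U = ∅: f^{-1}(U) = ∅ ∈ τ_X ✓.
  U = {K}: f^{-1}(U) = {p62} ∉ τ_X ✗.
  U = {L}: f^{-1}(U) = {p60, p61} ∉ τ_X ✗.
  U = {M}: f^{-1}(U) = ∅ ∈ τ_X ✓.
  U = {K, L}: f^{-1}(U) = {p60, p61, p62} ∈ τ_X ✓.
  U = {K, M}: f^{-1}(U) = {p62} ∉ τ_X ✗.
  U = {L, M}: f^{-1}(U) = {p60, p61} ∉ τ_X ✗.
  U = {K, L, M}: f^{-1}(U) = {p60, p61, p62} ∈ τ_X ✓.
Found U = {K} with f^{-1}(U) = {p62} not in τ_X. Therefore f is NOT continuous.


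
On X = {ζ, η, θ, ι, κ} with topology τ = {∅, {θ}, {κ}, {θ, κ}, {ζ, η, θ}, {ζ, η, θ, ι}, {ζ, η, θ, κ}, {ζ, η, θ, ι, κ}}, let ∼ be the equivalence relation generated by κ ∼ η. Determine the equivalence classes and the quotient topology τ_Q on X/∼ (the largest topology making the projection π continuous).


X/∼ = {[ζ], [η=κ], [θ], [ι]}; |τ_Q| = 4.

Equivalence classes: [ζ], [η=κ], [θ], [ι].
Quotient map π: X → X/∼ sends ζ ↦ [ζ], η ↦ [η=κ], θ ↦ [θ], ι ↦ [ι], κ ↦ [η=κ].
For each subset V ⊆ X/∼, compute π^{-1}(V) ⊆ X and check whether π^{-1}(V) ∈ τ. V is open in τ_Q iff π^{-1}(V) ∈ τ.
  V = {}: π^{-1}(V) = ∅ ∈ τ ✓.
  V = {[ζ]}: π^{-1}(V) = {ζ} ∉ τ ✗.
  V = {[η=κ]}: π^{-1}(V) = {η, κ} ∉ τ ✗.
  V = {[ζ], [η=κ]}: π^{-1}(V) = {ζ, η, κ} ∉ τ ✗.
  V = {[θ]}: π^{-1}(V) = {θ} ∈ τ ✓.
  V = {[ζ], [θ]}: π^{-1}(V) = {ζ, θ} ∉ τ ✗.
  V = {[η=κ], [θ]}: π^{-1}(V) = {η, θ, κ} ∉ τ ✗.
  V = {[ζ], [η=κ], [θ]}: π^{-1}(V) = {ζ, η, θ, κ} ∈ τ ✓.
  V = {[ι]}: π^{-1}(V) = {ι} ∉ τ ✗.
  V = {[ζ], [ι]}: π^{-1}(V) = {ζ, ι} ∉ τ ✗.
  V = {[η=κ], [ι]}: π^{-1}(V) = {η, ι, κ} ∉ τ ✗.
  V = {[ζ], [η=κ], [ι]}: π^{-1}(V) = {ζ, η, ι, κ} ∉ τ ✗.
  V = {[θ], [ι]}: π^{-1}(V) = {θ, ι} ∉ τ ✗.
  V = {[ζ], [θ], [ι]}: π^{-1}(V) = {ζ, θ, ι} ∉ τ ✗.
  V = {[η=κ], [θ], [ι]}: π^{-1}(V) = {η, θ, ι, κ} ∉ τ ✗.
  V = {[ζ], [η=κ], [θ], [ι]}: π^{-1}(V) = {ζ, η, θ, ι, κ} ∈ τ ✓.
Open sets in the quotient: τ_Q = {{}, {[θ]}, {[ζ], [η=κ], [θ]}, {[ζ], [η=κ], [θ], [ι]}} (4 elements).


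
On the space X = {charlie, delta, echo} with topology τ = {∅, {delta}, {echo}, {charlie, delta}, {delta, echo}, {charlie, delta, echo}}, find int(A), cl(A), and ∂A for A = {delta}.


int(A) = {delta}, cl(A) = {charlie, delta}, ∂A = {charlie}.

Closed sets in (X, τ) are complements of opens:
  closed(X, τ) = {∅, {charlie}, {echo}, {charlie, delta}, {charlie, echo}, {charlie, delta, echo}}.
int(A) = ⋃ {U ∈ τ : U ⊆ A}. Opens contained in A: ∅, {delta}.
Taking the union of these: int(A) = {delta}.
cl(A) = ⋂ {C closed : A ⊆ C}. Closed sets containing A: {charlie, delta}, {charlie, delta, echo}.
Intersecting these: cl(A) = {charlie, delta}.
∂A = cl(A) ∖ int(A) = {charlie, delta} ∖ {delta} = {charlie}.


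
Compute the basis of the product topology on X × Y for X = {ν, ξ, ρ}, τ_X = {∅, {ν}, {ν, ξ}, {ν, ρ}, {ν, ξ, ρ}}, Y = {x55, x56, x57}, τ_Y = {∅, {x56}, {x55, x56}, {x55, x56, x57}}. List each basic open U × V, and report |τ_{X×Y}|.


Basis B = {∅ × ∅, {ν} × {x56}, {ν} × {x55, x56}, {ν, ξ} × {x56}, {ν, ρ} × {x56}, {ν} × {x55, x56, x57}, {ν, ξ, ρ} × {x56}, {ν, ξ} × {x55, x56}, {ν, ρ} × {x55, x56}, {ν, ξ} × {x55, x56, x57}, {ν, ρ} × {x55, x56, x57}, {ν, ξ, ρ} × {x55, x56}, {ν, ξ, ρ} × {x55, x56, x57}}; |τ_{X×Y}| = 30.

Enumerate products U × V with U ∈ τ_X, V ∈ τ_Y (deduplicated):
  ∅ × ∅ = {} (∅)
  {ν} × {x56} = {(ν,x56)}
  {ν} × {x55, x56} = {(ν,x55), (ν,x56)}
  {ν, ξ} × {x56} = {(ν,x56), (ξ,x56)}
  {ν, ρ} × {x56} = {(ν,x56), (ρ,x56)}
  {ν} × {x55, x56, x57} = {(ν,x55), (ν,x56), (ν,x57)}
  {ν, ξ, ρ} × {x56} = {(ν,x56), (ξ,x56), (ρ,x56)}
  {ν, ξ} × {x55, x56} = {(ν,x55), (ν,x56), (ξ,x55), (ξ,x56)}
  {ν, ρ} × {x55, x56} = {(ν,x55), (ν,x56), (ρ,x55), (ρ,x56)}
  {ν, ξ} × {x55, x56, x57} = {(ν,x55), (ν,x56), (ν,x57), (ξ,x55), (ξ,x56), (ξ,x57)}
  {ν, ρ} × {x55, x56, x57} = {(ν,x55), (ν,x56), (ν,x57), (ρ,x55), (ρ,x56), (ρ,x57)}
  {ν, ξ, ρ} × {x55, x56} = {(ν,x55), (ν,x56), (ξ,x55), (ξ,x56), (ρ,x55), (ρ,x56)}
  {ν, ξ, ρ} × {x55, x56, x57} = {(ν,x55), (ν,x56), (ν,x57), (ξ,x55), (ξ,x56), (ξ,x57), (ρ,x55), (ρ,x56), (ρ,x57)}
These 13 distinct sets form the basis B.
Close under arbitrary unions to get τ_{X×Y}; counting gives |τ_{X×Y}| = 30.


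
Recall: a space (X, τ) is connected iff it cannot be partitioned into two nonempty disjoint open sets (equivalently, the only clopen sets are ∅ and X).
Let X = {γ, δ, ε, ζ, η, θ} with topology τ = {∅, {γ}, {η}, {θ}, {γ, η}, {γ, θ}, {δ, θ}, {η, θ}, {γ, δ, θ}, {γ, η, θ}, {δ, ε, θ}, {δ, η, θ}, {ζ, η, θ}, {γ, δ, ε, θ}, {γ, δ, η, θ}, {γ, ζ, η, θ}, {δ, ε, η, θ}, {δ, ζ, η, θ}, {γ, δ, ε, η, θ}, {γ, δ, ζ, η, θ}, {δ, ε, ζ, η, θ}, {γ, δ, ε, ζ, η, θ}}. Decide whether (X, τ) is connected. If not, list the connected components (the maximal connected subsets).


(X, τ) is disconnected; components = [{γ}, {δ, ε, ζ, η, θ}].

Find clopen sets (U ∈ τ with X ∖ U ∈ τ):
  U = ∅, X ∖ U = {γ, δ, ε, ζ, η, θ} — both open, so U is clopen.
  U = {γ}, X ∖ U = {δ, ε, ζ, η, θ} — both open, so U is clopen.
  U = {δ, ε, ζ, η, θ}, X ∖ U = {γ} — both open, so U is clopen.
  U = {γ, δ, ε, ζ, η, θ}, X ∖ U = ∅ — both open, so U is clopen.
Nontrivial clopen(s) exist: e.g. {γ}. So (X, τ) is disconnected.
Compute connected components by grouping points that agree on all clopens:
  component: {γ}
  component: {δ, ε, ζ, η, θ}


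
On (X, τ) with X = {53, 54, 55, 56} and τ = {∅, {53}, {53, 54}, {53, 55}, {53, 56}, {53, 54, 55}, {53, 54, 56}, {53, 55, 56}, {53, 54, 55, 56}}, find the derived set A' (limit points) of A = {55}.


A' = ∅

For each x ∈ X, list the open sets U ∈ τ with x ∈ U, then check whether U ∩ (A ∖ {x}) ≠ ∅ for every such U.
  x = 53: open {53} ∋ x has {53} ∩ (A ∖ {53}) = ∅, so x is NOT a limit point.
  x = 54: open {53, 54} ∋ x has {53, 54} ∩ (A ∖ {54}) = ∅, so x is NOT a limit point.
  x = 55: open {53, 55} ∋ x has {53, 55} ∩ (A ∖ {55}) = ∅, so x is NOT a limit point.
  x = 56: open {53, 56} ∋ x has {53, 56} ∩ (A ∖ {56}) = ∅, so x is NOT a limit point.
Collecting: A' = ∅.


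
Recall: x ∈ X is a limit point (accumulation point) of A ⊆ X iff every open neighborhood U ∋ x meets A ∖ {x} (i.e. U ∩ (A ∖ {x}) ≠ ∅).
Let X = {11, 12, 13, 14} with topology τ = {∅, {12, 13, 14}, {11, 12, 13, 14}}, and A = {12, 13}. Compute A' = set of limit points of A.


A' = {11, 12, 13, 14}

For each x ∈ X, list the open sets U ∈ τ with x ∈ U, then check whether U ∩ (A ∖ {x}) ≠ ∅ for every such U.
  x = 11: opens ∋ x are {11, 12, 13, 14}; each meets A ∖ {11}, so x IS a limit point.
  x = 12: opens ∋ x are {12, 13, 14}, {11, 12, 13, 14}; each meets A ∖ {12}, so x IS a limit point.
  x = 13: opens ∋ x are {12, 13, 14}, {11, 12, 13, 14}; each meets A ∖ {13}, so x IS a limit point.
  x = 14: opens ∋ x are {12, 13, 14}, {11, 12, 13, 14}; each meets A ∖ {14}, so x IS a limit point.
Collecting: A' = {11, 12, 13, 14}.


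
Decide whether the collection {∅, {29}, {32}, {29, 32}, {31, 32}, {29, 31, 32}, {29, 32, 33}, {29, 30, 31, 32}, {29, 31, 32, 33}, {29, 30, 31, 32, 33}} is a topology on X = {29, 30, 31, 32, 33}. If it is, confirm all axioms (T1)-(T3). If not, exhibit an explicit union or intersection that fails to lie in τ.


τ IS a topology on X.

Axiom (T1): ∅ ∈ τ? Yes; X ∈ τ? Yes.
Axiom (T2/T3): check pairwise unions and intersections of members of τ.
All pairwise intersections and unions checked — each lies in τ. Therefore τ satisfies (T1), (T2), (T3): it IS a topology on X.


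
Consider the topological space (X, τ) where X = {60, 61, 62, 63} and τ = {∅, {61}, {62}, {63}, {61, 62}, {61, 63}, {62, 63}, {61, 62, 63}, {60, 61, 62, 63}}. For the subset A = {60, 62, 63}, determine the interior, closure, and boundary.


int(A) = {62, 63}, cl(A) = {60, 62, 63}, ∂A = {60}.

Closed sets in (X, τ) are complements of opens:
  closed(X, τ) = {∅, {60}, {60, 61}, {60, 62}, {60, 63}, {60, 61, 62}, {60, 61, 63}, {60, 62, 63}, {60, 61, 62, 63}}.
int(A) = ⋃ {U ∈ τ : U ⊆ A}. Opens contained in A: ∅, {62}, {63}, {62, 63}.
Taking the union of these: int(A) = {62, 63}.
cl(A) = ⋂ {C closed : A ⊆ C}. Closed sets containing A: {60, 62, 63}, {60, 61, 62, 63}.
Intersecting these: cl(A) = {60, 62, 63}.
∂A = cl(A) ∖ int(A) = {60, 62, 63} ∖ {62, 63} = {60}.


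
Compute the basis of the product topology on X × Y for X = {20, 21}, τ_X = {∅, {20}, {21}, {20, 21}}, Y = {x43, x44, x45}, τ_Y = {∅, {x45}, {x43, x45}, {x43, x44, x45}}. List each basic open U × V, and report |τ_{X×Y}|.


Basis B = {∅ × ∅, {20} × {x45}, {21} × {x45}, {20} × {x43, x45}, {20, 21} × {x45}, {21} × {x43, x45}, {20} × {x43, x44, x45}, {21} × {x43, x44, x45}, {20, 21} × {x43, x45}, {20, 21} × {x43, x44, x45}}; |τ_{X×Y}| = 16.

Enumerate products U × V with U ∈ τ_X, V ∈ τ_Y (deduplicated):
  ∅ × ∅ = {} (∅)
  {20} × {x45} = {(20,x45)}
  {21} × {x45} = {(21,x45)}
  {20} × {x43, x45} = {(20,x43), (20,x45)}
  {20, 21} × {x45} = {(20,x45), (21,x45)}
  {21} × {x43, x45} = {(21,x43), (21,x45)}
  {20} × {x43, x44, x45} = {(20,x43), (20,x44), (20,x45)}
  {21} × {x43, x44, x45} = {(21,x43), (21,x44), (21,x45)}
  {20, 21} × {x43, x45} = {(20,x43), (20,x45), (21,x43), (21,x45)}
  {20, 21} × {x43, x44, x45} = {(20,x43), (20,x44), (20,x45), (21,x43), (21,x44), (21,x45)}
These 10 distinct sets form the basis B.
Close under arbitrary unions to get τ_{X×Y}; counting gives |τ_{X×Y}| = 16.


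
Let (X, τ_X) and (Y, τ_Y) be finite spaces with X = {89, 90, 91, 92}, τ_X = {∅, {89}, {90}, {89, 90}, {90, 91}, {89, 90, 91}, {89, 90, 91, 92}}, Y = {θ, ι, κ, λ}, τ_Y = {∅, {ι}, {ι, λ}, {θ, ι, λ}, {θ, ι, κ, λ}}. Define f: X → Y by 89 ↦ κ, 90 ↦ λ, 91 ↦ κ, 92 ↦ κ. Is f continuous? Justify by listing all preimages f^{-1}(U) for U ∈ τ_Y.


f IS continuous.

Compute f^{-1}(U) for each U ∈ τ_Y:
  U = ∅: f^{-1}(U) = ∅ ∈ τ_X ✓.
  U = {ι}: f^{-1}(U) = ∅ ∈ τ_X ✓.
  U = {ι, λ}: f^{-1}(U) = {90} ∈ τ_X ✓.
  U = {θ, ι, λ}: f^{-1}(U) = {90} ∈ τ_X ✓.
  U = {θ, ι, κ, λ}: f^{-1}(U) = {89, 90, 91, 92} ∈ τ_X ✓.
Every preimage lies in τ_X, so f IS continuous.


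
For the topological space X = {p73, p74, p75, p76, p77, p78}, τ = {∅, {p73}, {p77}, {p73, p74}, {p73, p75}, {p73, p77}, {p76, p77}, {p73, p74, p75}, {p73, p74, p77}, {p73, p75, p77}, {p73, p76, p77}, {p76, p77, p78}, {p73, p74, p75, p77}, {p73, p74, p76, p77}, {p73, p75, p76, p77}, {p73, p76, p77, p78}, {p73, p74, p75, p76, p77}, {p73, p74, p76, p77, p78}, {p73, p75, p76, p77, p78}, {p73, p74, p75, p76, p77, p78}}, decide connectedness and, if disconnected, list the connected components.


(X, τ) is disconnected; components = [{p73, p74, p75}, {p76, p77, p78}].

Find clopen sets (U ∈ τ with X ∖ U ∈ τ):
  U = ∅, X ∖ U = {p73, p74, p75, p76, p77, p78} — both open, so U is clopen.
  U = {p73, p74, p75}, X ∖ U = {p76, p77, p78} — both open, so U is clopen.
  U = {p76, p77, p78}, X ∖ U = {p73, p74, p75} — both open, so U is clopen.
  U = {p73, p74, p75, p76, p77, p78}, X ∖ U = ∅ — both open, so U is clopen.
Nontrivial clopen(s) exist: e.g. {p76, p77, p78}. So (X, τ) is disconnected.
Compute connected components by grouping points that agree on all clopens:
  component: {p73, p74, p75}
  component: {p76, p77, p78}


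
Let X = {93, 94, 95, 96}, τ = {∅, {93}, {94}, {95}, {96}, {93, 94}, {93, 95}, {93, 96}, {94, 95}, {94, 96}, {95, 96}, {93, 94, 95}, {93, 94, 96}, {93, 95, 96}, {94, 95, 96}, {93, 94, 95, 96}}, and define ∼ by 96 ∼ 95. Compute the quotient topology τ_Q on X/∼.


X/∼ = {[93], [94], [95=96]}; |τ_Q| = 8.

Equivalence classes: [93], [94], [95=96].
Quotient map π: X → X/∼ sends 93 ↦ [93], 94 ↦ [94], 95 ↦ [95=96], 96 ↦ [95=96].
For each subset V ⊆ X/∼, compute π^{-1}(V) ⊆ X and check whether π^{-1}(V) ∈ τ. V is open in τ_Q iff π^{-1}(V) ∈ τ.
  V = {}: π^{-1}(V) = ∅ ∈ τ ✓.
  V = {[93]}: π^{-1}(V) = {93} ∈ τ ✓.
  V = {[94]}: π^{-1}(V) = {94} ∈ τ ✓.
  V = {[93], [94]}: π^{-1}(V) = {93, 94} ∈ τ ✓.
  V = {[95=96]}: π^{-1}(V) = {95, 96} ∈ τ ✓.
  V = {[93], [95=96]}: π^{-1}(V) = {93, 95, 96} ∈ τ ✓.
  V = {[94], [95=96]}: π^{-1}(V) = {94, 95, 96} ∈ τ ✓.
  V = {[93], [94], [95=96]}: π^{-1}(V) = {93, 94, 95, 96} ∈ τ ✓.
Open sets in the quotient: τ_Q = {{}, {[93]}, {[94]}, {[93], [94]}, {[95=96]}, {[93], [95=96]}, {[94], [95=96]}, {[93], [94], [95=96]}} (8 elements).


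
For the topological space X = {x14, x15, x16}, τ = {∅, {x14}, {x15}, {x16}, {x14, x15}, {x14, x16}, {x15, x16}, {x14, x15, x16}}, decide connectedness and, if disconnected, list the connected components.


(X, τ) is disconnected; components = [{x14}, {x15}, {x16}].

Find clopen sets (U ∈ τ with X ∖ U ∈ τ):
  U = ∅, X ∖ U = {x14, x15, x16} — both open, so U is clopen.
  U = {x14}, X ∖ U = {x15, x16} — both open, so U is clopen.
  U = {x15}, X ∖ U = {x14, x16} — both open, so U is clopen.
  U = {x16}, X ∖ U = {x14, x15} — both open, so U is clopen.
  U = {x14, x15}, X ∖ U = {x16} — both open, so U is clopen.
  U = {x14, x16}, X ∖ U = {x15} — both open, so U is clopen.
  U = {x15, x16}, X ∖ U = {x14} — both open, so U is clopen.
  U = {x14, x15, x16}, X ∖ U = ∅ — both open, so U is clopen.
Nontrivial clopen(s) exist: e.g. {x15, x16}. So (X, τ) is disconnected.
Compute connected components by grouping points that agree on all clopens:
  component: {x14}
  component: {x15}
  component: {x16}
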